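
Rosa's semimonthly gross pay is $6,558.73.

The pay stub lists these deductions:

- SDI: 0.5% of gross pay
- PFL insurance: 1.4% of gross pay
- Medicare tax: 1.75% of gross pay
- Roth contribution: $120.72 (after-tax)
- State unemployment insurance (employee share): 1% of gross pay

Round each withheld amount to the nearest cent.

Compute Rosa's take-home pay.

SDI: $6,558.73 × 0.005 = $32.79
PFL insurance: $6,558.73 × 0.014 = $91.82
State unemployment insurance (employee share): $6,558.73 × 0.01 = $65.59
Medicare tax: $6,558.73 × 0.0175 = $114.78
Roth contribution: $120.72
Total deductions = $32.79 + $91.82 + $65.59 + $114.78 + $120.72 = $425.70
Net pay = $6,558.73 − $425.70 = $6,133.03

$6,133.03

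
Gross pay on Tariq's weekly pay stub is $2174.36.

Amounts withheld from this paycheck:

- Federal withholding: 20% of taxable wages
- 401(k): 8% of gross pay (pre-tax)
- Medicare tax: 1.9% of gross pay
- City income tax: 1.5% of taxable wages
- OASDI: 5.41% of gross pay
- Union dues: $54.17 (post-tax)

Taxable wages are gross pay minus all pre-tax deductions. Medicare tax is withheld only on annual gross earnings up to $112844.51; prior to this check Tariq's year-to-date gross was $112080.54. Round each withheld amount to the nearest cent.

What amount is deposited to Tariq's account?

$1384.00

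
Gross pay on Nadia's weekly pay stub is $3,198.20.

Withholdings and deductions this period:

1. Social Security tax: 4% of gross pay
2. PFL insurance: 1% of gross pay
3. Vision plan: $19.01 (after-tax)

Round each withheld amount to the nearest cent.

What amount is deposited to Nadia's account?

Social Security tax: $3,198.20 × 0.04 = $127.93
PFL insurance: $3,198.20 × 0.01 = $31.98
Vision plan: $19.01
Total deductions = $127.93 + $31.98 + $19.01 = $178.92
Net pay = $3,198.20 − $178.92 = $3,019.28

$3,019.28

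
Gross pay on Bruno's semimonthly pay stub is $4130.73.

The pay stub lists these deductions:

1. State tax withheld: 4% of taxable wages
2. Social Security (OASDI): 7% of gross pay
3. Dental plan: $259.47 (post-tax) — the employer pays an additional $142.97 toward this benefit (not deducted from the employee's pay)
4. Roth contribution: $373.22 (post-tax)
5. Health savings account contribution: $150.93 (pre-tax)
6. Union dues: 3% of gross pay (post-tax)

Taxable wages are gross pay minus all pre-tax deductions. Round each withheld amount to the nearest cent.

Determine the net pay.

Health savings account contribution: $150.93
Taxable wages = $4130.73 − $150.93 = $3979.80
State tax withheld: $3979.80 × 0.04 = $159.19
Social Security (OASDI): $4130.73 × 0.07 = $289.15
Roth contribution: $373.22
Dental plan: $259.47
Union dues: $4130.73 × 0.03 = $123.92
(Employer's $142.97 toward dental plan is not withheld from the employee.)
Total deductions = $150.93 + $159.19 + $289.15 + $373.22 + $259.47 + $123.92 = $1355.88
Net pay = $4130.73 − $1355.88 = $2774.85

$2774.85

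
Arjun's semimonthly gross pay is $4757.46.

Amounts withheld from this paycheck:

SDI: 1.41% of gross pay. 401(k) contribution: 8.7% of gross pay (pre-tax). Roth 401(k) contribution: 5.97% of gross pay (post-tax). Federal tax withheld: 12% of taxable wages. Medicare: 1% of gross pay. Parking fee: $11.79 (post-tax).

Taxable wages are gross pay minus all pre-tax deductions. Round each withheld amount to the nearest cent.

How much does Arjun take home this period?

$3411.87

401(k) contribution: $4757.46 × 0.087 = $413.90
Taxable wages = $4757.46 − $413.90 = $4343.56
Federal tax withheld: $4343.56 × 0.12 = $521.23
Medicare: $4757.46 × 0.01 = $47.57
SDI: $4757.46 × 0.0141 = $67.08
Roth 401(k) contribution: $4757.46 × 0.0597 = $284.02
Parking fee: $11.79
Total deductions = $413.90 + $521.23 + $47.57 + $67.08 + $284.02 + $11.79 = $1345.59
Net pay = $4757.46 − $1345.59 = $3411.87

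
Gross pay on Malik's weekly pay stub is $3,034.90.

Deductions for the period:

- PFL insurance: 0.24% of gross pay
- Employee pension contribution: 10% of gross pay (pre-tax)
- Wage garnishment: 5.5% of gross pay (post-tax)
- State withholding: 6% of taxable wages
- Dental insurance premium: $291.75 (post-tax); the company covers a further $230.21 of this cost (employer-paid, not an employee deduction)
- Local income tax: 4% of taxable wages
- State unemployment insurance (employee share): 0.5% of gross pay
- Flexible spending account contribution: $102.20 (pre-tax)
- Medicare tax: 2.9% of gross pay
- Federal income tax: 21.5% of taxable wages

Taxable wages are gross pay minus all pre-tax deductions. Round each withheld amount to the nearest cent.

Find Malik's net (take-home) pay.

$1,231.88

Employee pension contribution: $3,034.90 × 0.1 = $303.49
Flexible spending account contribution: $102.20
Pre-tax total = $303.49 + $102.20 = $405.69
Taxable wages = $3,034.90 − $405.69 = $2,629.21
Local income tax: $2,629.21 × 0.04 = $105.17
Federal income tax: $2,629.21 × 0.215 = $565.28
State withholding: $2,629.21 × 0.06 = $157.75
Medicare tax: $3,034.90 × 0.029 = $88.01
PFL insurance: $3,034.90 × 0.0024 = $7.28
State unemployment insurance (employee share): $3,034.90 × 0.005 = $15.17
Wage garnishment: $3,034.90 × 0.055 = $166.92
Dental insurance premium: $291.75
(Employer's $230.21 toward dental insurance premium is not withheld from the employee.)
Total deductions = $303.49 + $102.20 + $105.17 + $565.28 + $157.75 + $88.01 + $7.28 + $15.17 + $166.92 + $291.75 = $1,803.02
Net pay = $3,034.90 − $1,803.02 = $1,231.88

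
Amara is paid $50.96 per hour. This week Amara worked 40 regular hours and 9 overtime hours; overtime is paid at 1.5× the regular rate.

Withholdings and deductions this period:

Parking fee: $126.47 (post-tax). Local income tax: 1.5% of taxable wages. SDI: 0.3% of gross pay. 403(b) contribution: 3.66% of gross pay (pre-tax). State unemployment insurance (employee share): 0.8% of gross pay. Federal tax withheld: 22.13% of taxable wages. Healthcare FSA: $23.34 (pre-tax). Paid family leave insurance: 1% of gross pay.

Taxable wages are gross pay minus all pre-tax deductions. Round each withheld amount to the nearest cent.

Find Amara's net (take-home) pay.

Regular pay: 40 × $50.96 = $2038.40
Overtime pay: 9 × $50.96 × 1.5 = $687.96
Gross pay = $2038.40 + $687.96 = $2726.36
Healthcare FSA: $23.34
403(b) contribution: $2726.36 × 0.0366 = $99.78
Pre-tax total = $23.34 + $99.78 = $123.12
Taxable wages = $2726.36 − $123.12 = $2603.24
Local income tax: $2603.24 × 0.015 = $39.05
Federal tax withheld: $2603.24 × 0.2213 = $576.10
Paid family leave insurance: $2726.36 × 0.01 = $27.26
SDI: $2726.36 × 0.003 = $8.18
State unemployment insurance (employee share): $2726.36 × 0.008 = $21.81
Parking fee: $126.47
Total deductions = $23.34 + $99.78 + $39.05 + $576.10 + $27.26 + $8.18 + $21.81 + $126.47 = $921.99
Net pay = $2726.36 − $921.99 = $1804.37

$1804.37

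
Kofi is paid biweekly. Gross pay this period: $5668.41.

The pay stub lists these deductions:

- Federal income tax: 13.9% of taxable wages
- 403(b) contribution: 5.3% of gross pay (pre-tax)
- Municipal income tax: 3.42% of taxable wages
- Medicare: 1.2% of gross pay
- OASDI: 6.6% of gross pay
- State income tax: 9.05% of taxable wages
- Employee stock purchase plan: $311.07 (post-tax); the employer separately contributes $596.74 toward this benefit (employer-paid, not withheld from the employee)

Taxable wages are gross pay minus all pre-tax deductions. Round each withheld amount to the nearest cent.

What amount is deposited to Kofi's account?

403(b) contribution: $5668.41 × 0.053 = $300.43
Taxable wages = $5668.41 − $300.43 = $5367.98
Federal income tax: $5367.98 × 0.139 = $746.15
Municipal income tax: $5367.98 × 0.0342 = $183.58
State income tax: $5367.98 × 0.0905 = $485.80
Medicare: $5668.41 × 0.012 = $68.02
OASDI: $5668.41 × 0.066 = $374.12
Employee stock purchase plan: $311.07
(Employer's $596.74 toward employee stock purchase plan is not withheld from the employee.)
Total deductions = $300.43 + $746.15 + $183.58 + $485.80 + $68.02 + $374.12 + $311.07 = $2469.17
Net pay = $5668.41 − $2469.17 = $3199.24

$3199.24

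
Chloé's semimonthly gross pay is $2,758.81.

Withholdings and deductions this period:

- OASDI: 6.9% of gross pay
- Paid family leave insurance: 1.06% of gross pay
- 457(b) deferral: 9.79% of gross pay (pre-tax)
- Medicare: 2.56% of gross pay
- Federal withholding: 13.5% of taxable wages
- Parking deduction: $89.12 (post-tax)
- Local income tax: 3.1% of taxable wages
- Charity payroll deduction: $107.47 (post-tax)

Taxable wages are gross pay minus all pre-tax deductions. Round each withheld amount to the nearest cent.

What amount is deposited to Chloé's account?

457(b) deferral: $2,758.81 × 0.0979 = $270.09
Taxable wages = $2,758.81 − $270.09 = $2,488.72
Federal withholding: $2,488.72 × 0.135 = $335.98
Local income tax: $2,488.72 × 0.031 = $77.15
Medicare: $2,758.81 × 0.0256 = $70.63
OASDI: $2,758.81 × 0.069 = $190.36
Paid family leave insurance: $2,758.81 × 0.0106 = $29.24
Charity payroll deduction: $107.47
Parking deduction: $89.12
Total deductions = $270.09 + $335.98 + $77.15 + $70.63 + $190.36 + $29.24 + $107.47 + $89.12 = $1,170.04
Net pay = $2,758.81 − $1,170.04 = $1,588.77

$1,588.77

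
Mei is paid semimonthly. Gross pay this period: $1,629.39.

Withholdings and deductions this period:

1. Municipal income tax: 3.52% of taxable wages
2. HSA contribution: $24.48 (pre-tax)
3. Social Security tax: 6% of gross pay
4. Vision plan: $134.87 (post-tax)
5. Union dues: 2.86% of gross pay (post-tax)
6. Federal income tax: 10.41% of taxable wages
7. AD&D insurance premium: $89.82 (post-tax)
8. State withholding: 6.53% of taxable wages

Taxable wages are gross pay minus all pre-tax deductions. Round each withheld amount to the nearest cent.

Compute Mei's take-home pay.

HSA contribution: $24.48
Taxable wages = $1,629.39 − $24.48 = $1,604.91
Federal income tax: $1,604.91 × 0.1041 = $167.07
Municipal income tax: $1,604.91 × 0.0352 = $56.49
State withholding: $1,604.91 × 0.0653 = $104.80
Social Security tax: $1,629.39 × 0.06 = $97.76
AD&D insurance premium: $89.82
Vision plan: $134.87
Union dues: $1,629.39 × 0.0286 = $46.60
Total deductions = $24.48 + $167.07 + $56.49 + $104.80 + $97.76 + $89.82 + $134.87 + $46.60 = $721.89
Net pay = $1,629.39 − $721.89 = $907.50

$907.50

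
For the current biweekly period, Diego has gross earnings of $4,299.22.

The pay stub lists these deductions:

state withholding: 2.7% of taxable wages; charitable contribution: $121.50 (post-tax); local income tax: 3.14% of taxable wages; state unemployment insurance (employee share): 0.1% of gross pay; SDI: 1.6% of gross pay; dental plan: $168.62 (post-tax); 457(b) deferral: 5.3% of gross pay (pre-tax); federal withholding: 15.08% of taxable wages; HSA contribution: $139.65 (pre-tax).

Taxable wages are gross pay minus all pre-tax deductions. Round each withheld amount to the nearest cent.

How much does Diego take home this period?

$2,745.98

HSA contribution: $139.65
457(b) deferral: $4,299.22 × 0.053 = $227.86
Pre-tax total = $139.65 + $227.86 = $367.51
Taxable wages = $4,299.22 − $367.51 = $3,931.71
State withholding: $3,931.71 × 0.027 = $106.16
Local income tax: $3,931.71 × 0.0314 = $123.46
Federal withholding: $3,931.71 × 0.1508 = $592.90
SDI: $4,299.22 × 0.016 = $68.79
State unemployment insurance (employee share): $4,299.22 × 0.001 = $4.30
Dental plan: $168.62
Charitable contribution: $121.50
Total deductions = $139.65 + $227.86 + $106.16 + $123.46 + $592.90 + $68.79 + $4.30 + $168.62 + $121.50 = $1,553.24
Net pay = $4,299.22 − $1,553.24 = $2,745.98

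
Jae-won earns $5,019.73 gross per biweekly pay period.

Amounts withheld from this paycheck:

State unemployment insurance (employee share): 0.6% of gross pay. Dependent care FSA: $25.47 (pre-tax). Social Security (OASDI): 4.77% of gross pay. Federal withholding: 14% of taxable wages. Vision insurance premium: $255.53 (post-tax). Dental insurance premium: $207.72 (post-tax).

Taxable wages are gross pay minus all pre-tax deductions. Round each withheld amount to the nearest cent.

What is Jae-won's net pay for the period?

$3,562.25

Dependent care FSA: $25.47
Taxable wages = $5,019.73 − $25.47 = $4,994.26
Federal withholding: $4,994.26 × 0.14 = $699.20
Social Security (OASDI): $5,019.73 × 0.0477 = $239.44
State unemployment insurance (employee share): $5,019.73 × 0.006 = $30.12
Vision insurance premium: $255.53
Dental insurance premium: $207.72
Total deductions = $25.47 + $699.20 + $239.44 + $30.12 + $255.53 + $207.72 = $1,457.48
Net pay = $5,019.73 − $1,457.48 = $3,562.25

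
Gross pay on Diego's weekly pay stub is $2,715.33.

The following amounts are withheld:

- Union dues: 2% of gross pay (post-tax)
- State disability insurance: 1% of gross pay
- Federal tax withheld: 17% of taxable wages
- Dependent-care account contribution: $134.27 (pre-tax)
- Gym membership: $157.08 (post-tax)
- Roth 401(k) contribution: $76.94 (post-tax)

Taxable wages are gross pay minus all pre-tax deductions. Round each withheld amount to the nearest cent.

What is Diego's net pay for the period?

$1,826.80

Dependent-care account contribution: $134.27
Taxable wages = $2,715.33 − $134.27 = $2,581.06
Federal tax withheld: $2,581.06 × 0.17 = $438.78
State disability insurance: $2,715.33 × 0.01 = $27.15
Roth 401(k) contribution: $76.94
Union dues: $2,715.33 × 0.02 = $54.31
Gym membership: $157.08
Total deductions = $134.27 + $438.78 + $27.15 + $76.94 + $54.31 + $157.08 = $888.53
Net pay = $2,715.33 − $888.53 = $1,826.80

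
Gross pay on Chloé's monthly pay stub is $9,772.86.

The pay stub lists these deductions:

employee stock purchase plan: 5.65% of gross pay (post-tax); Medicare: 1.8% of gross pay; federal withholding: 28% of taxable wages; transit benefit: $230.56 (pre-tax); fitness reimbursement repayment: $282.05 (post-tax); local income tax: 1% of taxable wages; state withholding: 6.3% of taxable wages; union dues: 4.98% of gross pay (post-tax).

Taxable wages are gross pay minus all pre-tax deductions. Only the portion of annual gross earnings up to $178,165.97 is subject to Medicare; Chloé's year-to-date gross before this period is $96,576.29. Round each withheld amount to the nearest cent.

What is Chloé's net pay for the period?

$4,677.06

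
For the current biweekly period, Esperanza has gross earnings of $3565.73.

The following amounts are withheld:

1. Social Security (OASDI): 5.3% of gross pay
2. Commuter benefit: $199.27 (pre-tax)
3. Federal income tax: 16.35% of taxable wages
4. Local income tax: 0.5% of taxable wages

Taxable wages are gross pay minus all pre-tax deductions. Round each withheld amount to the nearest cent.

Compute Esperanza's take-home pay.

$2610.23

Commuter benefit: $199.27
Taxable wages = $3565.73 − $199.27 = $3366.46
Local income tax: $3366.46 × 0.005 = $16.83
Federal income tax: $3366.46 × 0.1635 = $550.42
Social Security (OASDI): $3565.73 × 0.053 = $188.98
Total deductions = $199.27 + $16.83 + $550.42 + $188.98 = $955.50
Net pay = $3565.73 − $955.50 = $2610.23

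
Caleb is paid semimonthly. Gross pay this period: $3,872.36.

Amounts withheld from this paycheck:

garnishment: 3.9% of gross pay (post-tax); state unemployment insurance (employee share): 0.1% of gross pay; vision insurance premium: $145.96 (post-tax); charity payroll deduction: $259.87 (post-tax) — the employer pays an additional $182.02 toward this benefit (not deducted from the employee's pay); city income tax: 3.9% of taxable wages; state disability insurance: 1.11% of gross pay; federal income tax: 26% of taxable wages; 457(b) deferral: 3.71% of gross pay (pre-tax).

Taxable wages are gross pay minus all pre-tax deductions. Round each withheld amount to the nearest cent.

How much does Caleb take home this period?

$2,010.12

457(b) deferral: $3,872.36 × 0.0371 = $143.66
Taxable wages = $3,872.36 − $143.66 = $3,728.70
City income tax: $3,728.70 × 0.039 = $145.42
Federal income tax: $3,728.70 × 0.26 = $969.46
State disability insurance: $3,872.36 × 0.0111 = $42.98
State unemployment insurance (employee share): $3,872.36 × 0.001 = $3.87
Vision insurance premium: $145.96
Charity payroll deduction: $259.87
Garnishment: $3,872.36 × 0.039 = $151.02
(Employer's $182.02 toward charity payroll deduction is not withheld from the employee.)
Total deductions = $143.66 + $145.42 + $969.46 + $42.98 + $3.87 + $145.96 + $259.87 + $151.02 = $1,862.24
Net pay = $3,872.36 − $1,862.24 = $2,010.12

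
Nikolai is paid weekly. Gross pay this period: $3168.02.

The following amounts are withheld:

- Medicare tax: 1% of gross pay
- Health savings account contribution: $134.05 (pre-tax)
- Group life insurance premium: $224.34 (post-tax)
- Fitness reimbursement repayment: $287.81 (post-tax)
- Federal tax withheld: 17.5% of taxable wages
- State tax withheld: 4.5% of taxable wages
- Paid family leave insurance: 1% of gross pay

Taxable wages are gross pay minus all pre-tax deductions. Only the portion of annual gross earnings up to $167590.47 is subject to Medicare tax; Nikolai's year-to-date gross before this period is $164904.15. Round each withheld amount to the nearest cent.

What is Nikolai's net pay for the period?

Health savings account contribution: $134.05
Taxable wages = $3168.02 − $134.05 = $3033.97
State tax withheld: $3033.97 × 0.045 = $136.53
Federal tax withheld: $3033.97 × 0.175 = $530.94
Medicare tax: only $167590.47 − $164904.15 = $2686.32 of this check is subject → $2686.32 × 0.01 = $26.86
Paid family leave insurance: $3168.02 × 0.01 = $31.68
Group life insurance premium: $224.34
Fitness reimbursement repayment: $287.81
Total deductions = $134.05 + $136.53 + $530.94 + $26.86 + $31.68 + $224.34 + $287.81 = $1372.21
Net pay = $3168.02 − $1372.21 = $1795.81

$1795.81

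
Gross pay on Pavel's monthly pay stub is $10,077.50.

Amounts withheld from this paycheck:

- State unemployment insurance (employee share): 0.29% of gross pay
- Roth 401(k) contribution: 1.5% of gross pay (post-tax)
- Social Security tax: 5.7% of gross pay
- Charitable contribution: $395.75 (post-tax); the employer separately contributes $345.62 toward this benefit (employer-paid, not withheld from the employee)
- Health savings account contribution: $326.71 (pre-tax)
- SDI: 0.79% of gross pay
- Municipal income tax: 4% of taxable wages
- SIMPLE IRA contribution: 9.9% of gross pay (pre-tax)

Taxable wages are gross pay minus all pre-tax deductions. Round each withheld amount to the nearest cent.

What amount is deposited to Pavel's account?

Health savings account contribution: $326.71
SIMPLE IRA contribution: $10,077.50 × 0.099 = $997.67
Pre-tax total = $326.71 + $997.67 = $1,324.38
Taxable wages = $10,077.50 − $1,324.38 = $8,753.12
Municipal income tax: $8,753.12 × 0.04 = $350.12
SDI: $10,077.50 × 0.0079 = $79.61
Social Security tax: $10,077.50 × 0.057 = $574.42
State unemployment insurance (employee share): $10,077.50 × 0.0029 = $29.22
Roth 401(k) contribution: $10,077.50 × 0.015 = $151.16
Charitable contribution: $395.75
(Employer's $345.62 toward charitable contribution is not withheld from the employee.)
Total deductions = $326.71 + $997.67 + $350.12 + $79.61 + $574.42 + $29.22 + $151.16 + $395.75 = $2,904.66
Net pay = $10,077.50 − $2,904.66 = $7,172.84

$7,172.84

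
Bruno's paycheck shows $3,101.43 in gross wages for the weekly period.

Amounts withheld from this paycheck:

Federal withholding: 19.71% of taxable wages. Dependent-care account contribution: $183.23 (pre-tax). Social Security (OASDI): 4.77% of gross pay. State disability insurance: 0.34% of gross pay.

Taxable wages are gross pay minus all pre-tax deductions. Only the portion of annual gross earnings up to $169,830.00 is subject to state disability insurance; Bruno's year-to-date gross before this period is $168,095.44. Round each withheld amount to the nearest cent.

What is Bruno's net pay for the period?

$2,189.18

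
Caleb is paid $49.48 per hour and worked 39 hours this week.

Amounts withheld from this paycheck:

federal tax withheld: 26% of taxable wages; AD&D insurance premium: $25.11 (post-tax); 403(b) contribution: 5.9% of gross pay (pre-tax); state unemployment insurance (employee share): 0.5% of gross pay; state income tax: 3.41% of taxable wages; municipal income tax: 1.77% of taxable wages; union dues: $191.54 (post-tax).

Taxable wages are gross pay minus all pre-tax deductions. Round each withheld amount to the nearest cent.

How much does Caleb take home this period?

$1023.38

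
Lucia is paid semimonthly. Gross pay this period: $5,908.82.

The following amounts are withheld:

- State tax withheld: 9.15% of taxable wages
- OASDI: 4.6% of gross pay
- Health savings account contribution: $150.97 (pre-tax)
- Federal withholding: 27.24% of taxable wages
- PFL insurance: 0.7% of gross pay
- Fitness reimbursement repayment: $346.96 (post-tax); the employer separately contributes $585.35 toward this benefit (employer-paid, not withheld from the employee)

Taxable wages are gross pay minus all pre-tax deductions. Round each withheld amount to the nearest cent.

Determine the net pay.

Health savings account contribution: $150.97
Taxable wages = $5,908.82 − $150.97 = $5,757.85
State tax withheld: $5,757.85 × 0.0915 = $526.84
Federal withholding: $5,757.85 × 0.2724 = $1,568.44
PFL insurance: $5,908.82 × 0.007 = $41.36
OASDI: $5,908.82 × 0.046 = $271.81
Fitness reimbursement repayment: $346.96
(Employer's $585.35 toward fitness reimbursement repayment is not withheld from the employee.)
Total deductions = $150.97 + $526.84 + $1,568.44 + $41.36 + $271.81 + $346.96 = $2,906.38
Net pay = $5,908.82 − $2,906.38 = $3,002.44

$3,002.44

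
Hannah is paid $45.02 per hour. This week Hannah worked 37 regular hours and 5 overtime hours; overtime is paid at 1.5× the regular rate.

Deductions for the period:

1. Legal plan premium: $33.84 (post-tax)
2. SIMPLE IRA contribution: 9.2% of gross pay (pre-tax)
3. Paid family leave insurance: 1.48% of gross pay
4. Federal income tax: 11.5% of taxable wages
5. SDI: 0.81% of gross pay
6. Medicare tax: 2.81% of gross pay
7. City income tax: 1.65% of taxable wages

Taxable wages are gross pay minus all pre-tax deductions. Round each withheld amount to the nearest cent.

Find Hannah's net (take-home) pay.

$1,443.86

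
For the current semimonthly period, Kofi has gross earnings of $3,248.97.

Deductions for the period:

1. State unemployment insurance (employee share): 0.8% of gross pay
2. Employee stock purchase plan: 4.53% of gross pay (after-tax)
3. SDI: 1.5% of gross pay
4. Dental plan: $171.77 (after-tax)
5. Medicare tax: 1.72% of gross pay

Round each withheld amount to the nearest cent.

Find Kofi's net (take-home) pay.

$2,799.42

SDI: $3,248.97 × 0.015 = $48.73
State unemployment insurance (employee share): $3,248.97 × 0.008 = $25.99
Medicare tax: $3,248.97 × 0.0172 = $55.88
Dental plan: $171.77
Employee stock purchase plan: $3,248.97 × 0.0453 = $147.18
Total deductions = $48.73 + $25.99 + $55.88 + $171.77 + $147.18 = $449.55
Net pay = $3,248.97 − $449.55 = $2,799.42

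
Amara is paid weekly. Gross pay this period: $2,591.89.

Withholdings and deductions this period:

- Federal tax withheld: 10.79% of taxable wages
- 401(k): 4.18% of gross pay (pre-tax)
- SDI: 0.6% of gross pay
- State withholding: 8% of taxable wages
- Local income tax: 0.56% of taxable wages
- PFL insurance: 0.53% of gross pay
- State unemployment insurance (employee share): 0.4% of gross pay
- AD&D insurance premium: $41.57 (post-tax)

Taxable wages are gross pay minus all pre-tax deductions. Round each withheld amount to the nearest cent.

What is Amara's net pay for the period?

401(k): $2,591.89 × 0.0418 = $108.34
Taxable wages = $2,591.89 − $108.34 = $2,483.55
State withholding: $2,483.55 × 0.08 = $198.68
Federal tax withheld: $2,483.55 × 0.1079 = $267.98
Local income tax: $2,483.55 × 0.0056 = $13.91
SDI: $2,591.89 × 0.006 = $15.55
State unemployment insurance (employee share): $2,591.89 × 0.004 = $10.37
PFL insurance: $2,591.89 × 0.0053 = $13.74
AD&D insurance premium: $41.57
Total deductions = $108.34 + $198.68 + $267.98 + $13.91 + $15.55 + $10.37 + $13.74 + $41.57 = $670.14
Net pay = $2,591.89 − $670.14 = $1,921.75

$1,921.75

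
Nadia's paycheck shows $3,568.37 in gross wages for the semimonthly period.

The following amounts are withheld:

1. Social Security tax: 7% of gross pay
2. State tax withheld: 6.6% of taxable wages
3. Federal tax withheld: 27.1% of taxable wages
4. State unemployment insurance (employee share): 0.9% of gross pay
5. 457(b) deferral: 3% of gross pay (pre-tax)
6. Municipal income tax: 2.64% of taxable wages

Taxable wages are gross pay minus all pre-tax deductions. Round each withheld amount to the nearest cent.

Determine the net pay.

$1,921.56

457(b) deferral: $3,568.37 × 0.03 = $107.05
Taxable wages = $3,568.37 − $107.05 = $3,461.32
Municipal income tax: $3,461.32 × 0.0264 = $91.38
State tax withheld: $3,461.32 × 0.066 = $228.45
Federal tax withheld: $3,461.32 × 0.271 = $938.02
Social Security tax: $3,568.37 × 0.07 = $249.79
State unemployment insurance (employee share): $3,568.37 × 0.009 = $32.12
Total deductions = $107.05 + $91.38 + $228.45 + $938.02 + $249.79 + $32.12 = $1,646.81
Net pay = $3,568.37 − $1,646.81 = $1,921.56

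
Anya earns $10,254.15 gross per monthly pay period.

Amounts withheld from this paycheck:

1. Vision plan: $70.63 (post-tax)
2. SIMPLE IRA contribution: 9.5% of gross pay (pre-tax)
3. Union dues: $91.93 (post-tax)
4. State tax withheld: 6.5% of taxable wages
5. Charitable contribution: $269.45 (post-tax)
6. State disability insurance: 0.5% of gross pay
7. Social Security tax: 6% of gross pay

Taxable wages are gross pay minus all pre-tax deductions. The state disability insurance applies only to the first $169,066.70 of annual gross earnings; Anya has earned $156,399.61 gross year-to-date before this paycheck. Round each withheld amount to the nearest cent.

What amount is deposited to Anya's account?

$7,578.28

SIMPLE IRA contribution: $10,254.15 × 0.095 = $974.14
Taxable wages = $10,254.15 − $974.14 = $9,280.01
State tax withheld: $9,280.01 × 0.065 = $603.20
State disability insurance: cap not yet reached, full $10,254.15 is subject → $10,254.15 × 0.005 = $51.27
Social Security tax: $10,254.15 × 0.06 = $615.25
Charitable contribution: $269.45
Vision plan: $70.63
Union dues: $91.93
Total deductions = $974.14 + $603.20 + $51.27 + $615.25 + $269.45 + $70.63 + $91.93 = $2,675.87
Net pay = $10,254.15 − $2,675.87 = $7,578.28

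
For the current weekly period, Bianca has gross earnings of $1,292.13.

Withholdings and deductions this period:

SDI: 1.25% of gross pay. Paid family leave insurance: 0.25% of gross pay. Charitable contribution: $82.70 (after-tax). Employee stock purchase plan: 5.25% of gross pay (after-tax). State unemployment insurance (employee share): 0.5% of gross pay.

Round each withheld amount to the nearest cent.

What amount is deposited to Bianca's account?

$1,115.75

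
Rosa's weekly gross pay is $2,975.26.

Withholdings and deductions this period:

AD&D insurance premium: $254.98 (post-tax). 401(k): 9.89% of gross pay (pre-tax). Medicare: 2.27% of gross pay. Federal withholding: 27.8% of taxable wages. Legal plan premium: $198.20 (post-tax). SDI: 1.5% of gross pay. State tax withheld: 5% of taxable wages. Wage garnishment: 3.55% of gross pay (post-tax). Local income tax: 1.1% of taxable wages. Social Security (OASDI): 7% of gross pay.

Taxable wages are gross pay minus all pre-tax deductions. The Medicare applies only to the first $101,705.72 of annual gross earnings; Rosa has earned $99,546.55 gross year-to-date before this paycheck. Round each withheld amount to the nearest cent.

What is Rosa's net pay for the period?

401(k): $2,975.26 × 0.0989 = $294.25
Taxable wages = $2,975.26 − $294.25 = $2,681.01
Local income tax: $2,681.01 × 0.011 = $29.49
State tax withheld: $2,681.01 × 0.05 = $134.05
Federal withholding: $2,681.01 × 0.278 = $745.32
Medicare: only $101,705.72 − $99,546.55 = $2,159.17 of this check is subject → $2,159.17 × 0.0227 = $49.01
SDI: $2,975.26 × 0.015 = $44.63
Social Security (OASDI): $2,975.26 × 0.07 = $208.27
AD&D insurance premium: $254.98
Legal plan premium: $198.20
Wage garnishment: $2,975.26 × 0.0355 = $105.62
Total deductions = $294.25 + $29.49 + $134.05 + $745.32 + $49.01 + $44.63 + $208.27 + $254.98 + $198.20 + $105.62 = $2,063.82
Net pay = $2,975.26 − $2,063.82 = $911.44

$911.44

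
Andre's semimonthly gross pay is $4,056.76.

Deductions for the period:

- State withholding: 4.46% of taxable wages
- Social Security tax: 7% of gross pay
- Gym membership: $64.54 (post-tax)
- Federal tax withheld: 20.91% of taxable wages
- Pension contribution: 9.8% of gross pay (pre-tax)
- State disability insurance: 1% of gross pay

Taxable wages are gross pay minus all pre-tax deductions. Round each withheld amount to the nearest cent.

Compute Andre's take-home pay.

Pension contribution: $4,056.76 × 0.098 = $397.56
Taxable wages = $4,056.76 − $397.56 = $3,659.20
State withholding: $3,659.20 × 0.0446 = $163.20
Federal tax withheld: $3,659.20 × 0.2091 = $765.14
State disability insurance: $4,056.76 × 0.01 = $40.57
Social Security tax: $4,056.76 × 0.07 = $283.97
Gym membership: $64.54
Total deductions = $397.56 + $163.20 + $765.14 + $40.57 + $283.97 + $64.54 = $1,714.98
Net pay = $4,056.76 − $1,714.98 = $2,341.78

$2,341.78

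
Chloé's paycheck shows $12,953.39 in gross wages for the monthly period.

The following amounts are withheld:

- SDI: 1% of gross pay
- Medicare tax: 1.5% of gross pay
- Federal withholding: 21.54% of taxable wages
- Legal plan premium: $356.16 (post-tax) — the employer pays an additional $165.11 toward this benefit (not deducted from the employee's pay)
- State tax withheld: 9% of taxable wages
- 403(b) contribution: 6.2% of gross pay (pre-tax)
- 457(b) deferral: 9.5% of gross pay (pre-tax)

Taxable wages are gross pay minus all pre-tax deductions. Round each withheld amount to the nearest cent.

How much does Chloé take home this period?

$6,904.84

457(b) deferral: $12,953.39 × 0.095 = $1,230.57
403(b) contribution: $12,953.39 × 0.062 = $803.11
Pre-tax total = $1,230.57 + $803.11 = $2,033.68
Taxable wages = $12,953.39 − $2,033.68 = $10,919.71
State tax withheld: $10,919.71 × 0.09 = $982.77
Federal withholding: $10,919.71 × 0.2154 = $2,352.11
Medicare tax: $12,953.39 × 0.015 = $194.30
SDI: $12,953.39 × 0.01 = $129.53
Legal plan premium: $356.16
(Employer's $165.11 toward legal plan premium is not withheld from the employee.)
Total deductions = $1,230.57 + $803.11 + $982.77 + $2,352.11 + $194.30 + $129.53 + $356.16 = $6,048.55
Net pay = $12,953.39 − $6,048.55 = $6,904.84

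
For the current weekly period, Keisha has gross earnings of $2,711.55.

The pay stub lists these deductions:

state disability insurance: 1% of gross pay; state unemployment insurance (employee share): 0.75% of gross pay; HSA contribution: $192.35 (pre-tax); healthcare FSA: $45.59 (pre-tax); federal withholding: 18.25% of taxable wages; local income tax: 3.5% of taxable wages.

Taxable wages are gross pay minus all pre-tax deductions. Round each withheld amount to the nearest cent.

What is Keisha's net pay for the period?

Healthcare FSA: $45.59
HSA contribution: $192.35
Pre-tax total = $45.59 + $192.35 = $237.94
Taxable wages = $2,711.55 − $237.94 = $2,473.61
Local income tax: $2,473.61 × 0.035 = $86.58
Federal withholding: $2,473.61 × 0.1825 = $451.43
State disability insurance: $2,711.55 × 0.01 = $27.12
State unemployment insurance (employee share): $2,711.55 × 0.0075 = $20.34
Total deductions = $45.59 + $192.35 + $86.58 + $451.43 + $27.12 + $20.34 = $823.41
Net pay = $2,711.55 − $823.41 = $1,888.14

$1,888.14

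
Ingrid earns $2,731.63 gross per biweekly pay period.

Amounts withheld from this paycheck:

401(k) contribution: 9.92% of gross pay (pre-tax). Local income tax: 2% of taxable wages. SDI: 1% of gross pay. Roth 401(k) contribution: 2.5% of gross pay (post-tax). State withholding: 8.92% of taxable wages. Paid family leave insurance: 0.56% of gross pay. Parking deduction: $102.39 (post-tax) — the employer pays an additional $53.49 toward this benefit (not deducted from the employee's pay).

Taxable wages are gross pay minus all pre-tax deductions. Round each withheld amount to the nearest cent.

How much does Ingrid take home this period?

$1,978.65

401(k) contribution: $2,731.63 × 0.0992 = $270.98
Taxable wages = $2,731.63 − $270.98 = $2,460.65
Local income tax: $2,460.65 × 0.02 = $49.21
State withholding: $2,460.65 × 0.0892 = $219.49
Paid family leave insurance: $2,731.63 × 0.0056 = $15.30
SDI: $2,731.63 × 0.01 = $27.32
Parking deduction: $102.39
Roth 401(k) contribution: $2,731.63 × 0.025 = $68.29
(Employer's $53.49 toward parking deduction is not withheld from the employee.)
Total deductions = $270.98 + $49.21 + $219.49 + $15.30 + $27.32 + $102.39 + $68.29 = $752.98
Net pay = $2,731.63 − $752.98 = $1,978.65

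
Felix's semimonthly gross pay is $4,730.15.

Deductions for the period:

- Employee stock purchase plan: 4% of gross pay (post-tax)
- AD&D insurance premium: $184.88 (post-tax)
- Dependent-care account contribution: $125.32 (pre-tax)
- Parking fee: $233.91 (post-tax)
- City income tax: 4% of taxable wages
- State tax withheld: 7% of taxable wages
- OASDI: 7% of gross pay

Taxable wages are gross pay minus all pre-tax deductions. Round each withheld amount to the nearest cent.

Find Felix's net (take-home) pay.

Dependent-care account contribution: $125.32
Taxable wages = $4,730.15 − $125.32 = $4,604.83
State tax withheld: $4,604.83 × 0.07 = $322.34
City income tax: $4,604.83 × 0.04 = $184.19
OASDI: $4,730.15 × 0.07 = $331.11
AD&D insurance premium: $184.88
Parking fee: $233.91
Employee stock purchase plan: $4,730.15 × 0.04 = $189.21
Total deductions = $125.32 + $322.34 + $184.19 + $331.11 + $184.88 + $233.91 + $189.21 = $1,570.96
Net pay = $4,730.15 − $1,570.96 = $3,159.19

$3,159.19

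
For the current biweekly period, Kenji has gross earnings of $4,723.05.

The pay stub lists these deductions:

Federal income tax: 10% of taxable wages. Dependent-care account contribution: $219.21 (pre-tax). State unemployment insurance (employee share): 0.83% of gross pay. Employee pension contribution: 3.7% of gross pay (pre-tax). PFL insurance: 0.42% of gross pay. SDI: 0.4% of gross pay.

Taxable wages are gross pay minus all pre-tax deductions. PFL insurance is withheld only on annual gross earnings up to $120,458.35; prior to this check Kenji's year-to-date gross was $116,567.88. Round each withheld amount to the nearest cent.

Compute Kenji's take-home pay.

Dependent-care account contribution: $219.21
Employee pension contribution: $4,723.05 × 0.037 = $174.75
Pre-tax total = $219.21 + $174.75 = $393.96
Taxable wages = $4,723.05 − $393.96 = $4,329.09
Federal income tax: $4,329.09 × 0.1 = $432.91
State unemployment insurance (employee share): $4,723.05 × 0.0083 = $39.20
SDI: $4,723.05 × 0.004 = $18.89
PFL insurance: only $120,458.35 − $116,567.88 = $3,890.47 of this check is subject → $3,890.47 × 0.0042 = $16.34
Total deductions = $219.21 + $174.75 + $432.91 + $39.20 + $18.89 + $16.34 = $901.30
Net pay = $4,723.05 − $901.30 = $3,821.75

$3,821.75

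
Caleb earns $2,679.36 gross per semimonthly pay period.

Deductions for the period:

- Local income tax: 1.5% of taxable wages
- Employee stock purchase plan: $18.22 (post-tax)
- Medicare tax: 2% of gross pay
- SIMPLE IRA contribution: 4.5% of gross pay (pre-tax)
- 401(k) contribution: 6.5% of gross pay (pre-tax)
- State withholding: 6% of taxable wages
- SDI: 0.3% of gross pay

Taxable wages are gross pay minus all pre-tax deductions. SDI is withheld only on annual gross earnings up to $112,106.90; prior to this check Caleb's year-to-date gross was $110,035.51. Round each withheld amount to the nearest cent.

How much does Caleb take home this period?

401(k) contribution: $2,679.36 × 0.065 = $174.16
SIMPLE IRA contribution: $2,679.36 × 0.045 = $120.57
Pre-tax total = $174.16 + $120.57 = $294.73
Taxable wages = $2,679.36 − $294.73 = $2,384.63
State withholding: $2,384.63 × 0.06 = $143.08
Local income tax: $2,384.63 × 0.015 = $35.77
Medicare tax: $2,679.36 × 0.02 = $53.59
SDI: only $112,106.90 − $110,035.51 = $2,071.39 of this check is subject → $2,071.39 × 0.003 = $6.21
Employee stock purchase plan: $18.22
Total deductions = $174.16 + $120.57 + $143.08 + $35.77 + $53.59 + $6.21 + $18.22 = $551.60
Net pay = $2,679.36 − $551.60 = $2,127.76

$2,127.76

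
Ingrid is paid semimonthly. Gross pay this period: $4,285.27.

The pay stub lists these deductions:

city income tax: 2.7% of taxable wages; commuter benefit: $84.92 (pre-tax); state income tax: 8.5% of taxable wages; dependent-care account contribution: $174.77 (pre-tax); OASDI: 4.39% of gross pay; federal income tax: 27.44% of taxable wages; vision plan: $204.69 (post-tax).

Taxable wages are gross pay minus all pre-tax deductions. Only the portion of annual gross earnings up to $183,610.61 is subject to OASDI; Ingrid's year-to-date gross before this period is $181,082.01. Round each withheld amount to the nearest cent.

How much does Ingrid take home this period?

Commuter benefit: $84.92
Dependent-care account contribution: $174.77
Pre-tax total = $84.92 + $174.77 = $259.69
Taxable wages = $4,285.27 − $259.69 = $4,025.58
Federal income tax: $4,025.58 × 0.2744 = $1,104.62
State income tax: $4,025.58 × 0.085 = $342.17
City income tax: $4,025.58 × 0.027 = $108.69
OASDI: only $183,610.61 − $181,082.01 = $2,528.60 of this check is subject → $2,528.60 × 0.0439 = $111.01
Vision plan: $204.69
Total deductions = $84.92 + $174.77 + $1,104.62 + $342.17 + $108.69 + $111.01 + $204.69 = $2,130.87
Net pay = $4,285.27 − $2,130.87 = $2,154.40

$2,154.40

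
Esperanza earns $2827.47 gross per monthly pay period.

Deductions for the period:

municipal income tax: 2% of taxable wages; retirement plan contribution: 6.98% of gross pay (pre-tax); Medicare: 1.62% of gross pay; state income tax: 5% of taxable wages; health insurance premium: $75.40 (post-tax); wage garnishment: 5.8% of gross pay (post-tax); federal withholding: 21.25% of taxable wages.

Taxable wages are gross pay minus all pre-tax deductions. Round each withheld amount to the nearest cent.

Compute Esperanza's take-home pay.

$1601.90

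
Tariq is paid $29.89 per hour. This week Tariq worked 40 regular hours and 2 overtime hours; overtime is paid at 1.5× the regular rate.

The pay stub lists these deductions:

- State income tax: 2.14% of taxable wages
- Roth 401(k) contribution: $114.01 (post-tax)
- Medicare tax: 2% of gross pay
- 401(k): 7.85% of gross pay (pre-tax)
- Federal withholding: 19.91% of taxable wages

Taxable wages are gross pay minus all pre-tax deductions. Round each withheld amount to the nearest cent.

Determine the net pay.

$783.50

Regular pay: 40 × $29.89 = $1,195.60
Overtime pay: 2 × $29.89 × 1.5 = $89.67
Gross pay = $1,195.60 + $89.67 = $1,285.27
401(k): $1,285.27 × 0.0785 = $100.89
Taxable wages = $1,285.27 − $100.89 = $1,184.38
State income tax: $1,184.38 × 0.0214 = $25.35
Federal withholding: $1,184.38 × 0.1991 = $235.81
Medicare tax: $1,285.27 × 0.02 = $25.71
Roth 401(k) contribution: $114.01
Total deductions = $100.89 + $25.35 + $235.81 + $25.71 + $114.01 = $501.77
Net pay = $1,285.27 − $501.77 = $783.50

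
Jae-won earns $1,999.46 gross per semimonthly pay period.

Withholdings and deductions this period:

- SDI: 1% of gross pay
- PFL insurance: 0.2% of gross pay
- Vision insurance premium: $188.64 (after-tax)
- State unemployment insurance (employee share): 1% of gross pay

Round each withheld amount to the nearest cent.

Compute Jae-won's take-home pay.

$1,766.84

State unemployment insurance (employee share): $1,999.46 × 0.01 = $19.99
SDI: $1,999.46 × 0.01 = $19.99
PFL insurance: $1,999.46 × 0.002 = $4.00
Vision insurance premium: $188.64
Total deductions = $19.99 + $19.99 + $4.00 + $188.64 = $232.62
Net pay = $1,999.46 − $232.62 = $1,766.84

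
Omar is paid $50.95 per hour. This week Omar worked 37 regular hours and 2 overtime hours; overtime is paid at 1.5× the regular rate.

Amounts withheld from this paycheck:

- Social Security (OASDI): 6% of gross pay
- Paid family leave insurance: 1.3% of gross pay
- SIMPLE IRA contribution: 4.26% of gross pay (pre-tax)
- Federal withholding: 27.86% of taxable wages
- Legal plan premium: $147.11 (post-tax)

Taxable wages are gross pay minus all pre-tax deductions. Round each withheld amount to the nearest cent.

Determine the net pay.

Regular pay: 37 × $50.95 = $1,885.15
Overtime pay: 2 × $50.95 × 1.5 = $152.85
Gross pay = $1,885.15 + $152.85 = $2,038.00
SIMPLE IRA contribution: $2,038.00 × 0.0426 = $86.82
Taxable wages = $2,038.00 − $86.82 = $1,951.18
Federal withholding: $1,951.18 × 0.2786 = $543.60
Paid family leave insurance: $2,038.00 × 0.013 = $26.49
Social Security (OASDI): $2,038.00 × 0.06 = $122.28
Legal plan premium: $147.11
Total deductions = $86.82 + $543.60 + $26.49 + $122.28 + $147.11 = $926.30
Net pay = $2,038.00 − $926.30 = $1,111.70

$1,111.70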